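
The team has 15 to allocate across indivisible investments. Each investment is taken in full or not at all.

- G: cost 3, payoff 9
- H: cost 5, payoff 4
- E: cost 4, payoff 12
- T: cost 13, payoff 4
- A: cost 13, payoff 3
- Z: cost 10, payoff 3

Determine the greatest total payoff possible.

Treat it as a binary knapsack problem.
Allowing fractional choices, the relaxed optimum would be about 25.9, but investments are indivisible.
G + E: cost 3 + 4 = 7 ≤ 15, payoff 9 + 12 = 21.
H + E: cost 5 + 4 = 9 ≤ 15, payoff 4 + 12 = 16.
G + H + E: cost 3 + 5 + 4 = 12 ≤ 15, payoff 9 + 4 + 12 = 25.
Best is G, H, and E with total payoff 25.

25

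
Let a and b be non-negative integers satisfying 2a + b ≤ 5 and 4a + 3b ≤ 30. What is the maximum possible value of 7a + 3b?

17

The continuous relaxation peaks at (2.5, 0) with value 17.50; rounding to a feasible lattice point costs some objective.
(a,b)=(2,1) is feasible, giving 17.
(a,b)=(2,0) is feasible, giving 14.
(a,b)=(1,2) is feasible, giving 13.
(a,b)=(1,1) is feasible, giving 10.
The best lattice point is (2,1), giving 17.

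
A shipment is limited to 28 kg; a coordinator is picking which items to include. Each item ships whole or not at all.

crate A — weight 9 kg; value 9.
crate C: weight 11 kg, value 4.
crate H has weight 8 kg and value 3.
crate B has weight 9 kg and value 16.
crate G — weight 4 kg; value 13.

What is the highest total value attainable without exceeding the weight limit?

This is a 0-1 knapsack instance.
Take crate A, crate B, and crate G: weight 9 + 9 + 4 = 22 ≤ 28, value 9 + 16 + 13 = 38.
No other feasible combination does better.

38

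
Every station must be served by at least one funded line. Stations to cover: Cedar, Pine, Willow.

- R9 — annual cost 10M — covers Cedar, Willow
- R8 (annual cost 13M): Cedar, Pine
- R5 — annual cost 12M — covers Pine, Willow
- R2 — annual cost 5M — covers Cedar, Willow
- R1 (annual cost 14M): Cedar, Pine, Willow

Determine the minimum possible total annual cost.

The greedy cost-per-new-station heuristic would pick R2 and R5 for 17, but a cheaper cover exists.
R1 alone covers Cedar, Pine, Willow — every station.
Total annual cost: 14.
No cover costs less than 14.

14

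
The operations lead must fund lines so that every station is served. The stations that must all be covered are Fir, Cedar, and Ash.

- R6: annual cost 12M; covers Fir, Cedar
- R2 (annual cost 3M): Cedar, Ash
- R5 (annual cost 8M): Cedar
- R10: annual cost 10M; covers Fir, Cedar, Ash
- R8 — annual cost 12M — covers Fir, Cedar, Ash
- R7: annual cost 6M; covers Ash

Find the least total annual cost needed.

10

The greedy cost-per-new-station heuristic would pick R2 and R10 for 13, but a cheaper cover exists.
R10 alone covers Fir, Cedar, Ash — every station.
Total annual cost: 10.
No cover costs less than 10.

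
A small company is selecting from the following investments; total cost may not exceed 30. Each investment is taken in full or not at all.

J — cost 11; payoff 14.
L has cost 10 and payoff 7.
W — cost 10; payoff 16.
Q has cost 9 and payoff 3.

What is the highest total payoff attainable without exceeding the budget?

This is an integer program with binary decision variables.
L + W + Q: cost 10 + 10 + 9 = 29 ≤ 30, payoff 7 + 16 + 3 = 26.
J + W: cost 11 + 10 = 21 ≤ 30, payoff 14 + 16 = 30.
J + W + Q: cost 11 + 10 + 9 = 30 ≤ 30, payoff 14 + 16 + 3 = 33.
Best is J, W, and Q with total payoff 33.

33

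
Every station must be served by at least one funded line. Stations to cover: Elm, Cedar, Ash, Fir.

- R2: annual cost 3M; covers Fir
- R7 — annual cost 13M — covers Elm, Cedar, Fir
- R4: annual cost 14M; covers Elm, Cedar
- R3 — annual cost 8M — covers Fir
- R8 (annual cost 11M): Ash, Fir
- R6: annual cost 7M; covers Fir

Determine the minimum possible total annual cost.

24

The greedy cost-per-new-station heuristic would pick R2, R7, and R8 for 27, but a cheaper cover exists.
Choose R7 and R8: together they cover Elm, Cedar, Ash, Fir — every station.
Total annual cost: 13 + 11 = 24.
No cover costs less than 24.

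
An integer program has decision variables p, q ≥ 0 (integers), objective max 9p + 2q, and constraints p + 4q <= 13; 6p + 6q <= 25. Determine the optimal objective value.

36

The continuous relaxation peaks at (4.17, 0) with value 37.50; rounding to a feasible lattice point costs some objective.
(p,q)=(4,0): 1·4+4·0=4≤13, 6·4+6·0=24≤25, objective 36.
(p,q)=(3,1): 1·3+4·1=7≤13, 6·3+6·1=24≤25, objective 29.
(p,q)=(3,0): 1·3+4·0=3≤13, 6·3+6·0=18≤25, objective 27.
The best lattice point is (4,0), giving 36.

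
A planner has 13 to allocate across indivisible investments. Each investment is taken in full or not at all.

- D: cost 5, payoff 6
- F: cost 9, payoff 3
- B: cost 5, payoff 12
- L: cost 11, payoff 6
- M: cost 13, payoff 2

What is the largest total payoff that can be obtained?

Allowing fractional choices, the relaxed optimum would be about 19.6, but investments are indivisible.
B: cost 5 ≤ 13, payoff 12.
D + B: cost 5 + 5 = 10 ≤ 13, payoff 6 + 12 = 18.
Best is D and B with total payoff 18.

18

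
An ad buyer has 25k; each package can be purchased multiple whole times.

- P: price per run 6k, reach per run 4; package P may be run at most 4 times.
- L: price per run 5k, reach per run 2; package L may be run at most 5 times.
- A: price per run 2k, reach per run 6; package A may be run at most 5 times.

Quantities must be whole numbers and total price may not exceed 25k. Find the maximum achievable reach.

38

This is a bounded integer knapsack.
A has the best ratio (6/2); taking only A gives at most 5×6 = 30 (stopped by the supply cap of 5).
Mixing does better — 2×P and 5×A: price 22 ≤ 25, reach 2·4 + 5·6 = 38.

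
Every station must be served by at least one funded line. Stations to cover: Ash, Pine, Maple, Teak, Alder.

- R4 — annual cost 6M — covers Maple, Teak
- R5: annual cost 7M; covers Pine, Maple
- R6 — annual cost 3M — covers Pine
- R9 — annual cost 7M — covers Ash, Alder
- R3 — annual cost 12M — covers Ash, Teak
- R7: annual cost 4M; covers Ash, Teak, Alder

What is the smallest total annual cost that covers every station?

11

The greedy cost-per-new-station heuristic would pick R7, R6, and R4 for 13, but a cheaper cover exists.
Choose R5 and R7: together they cover Ash, Pine, Maple, Teak, Alder — every station.
Total annual cost: 7 + 4 = 11.
No cover costs less than 11.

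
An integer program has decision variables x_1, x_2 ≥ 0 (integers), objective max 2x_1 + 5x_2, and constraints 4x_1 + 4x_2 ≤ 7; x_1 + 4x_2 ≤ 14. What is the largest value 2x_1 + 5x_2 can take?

(x_1,x_2)=(0,1) is feasible, giving 5.
(x_1,x_2)=(1,0) is feasible, giving 2.
The best lattice point is (0,1), giving 5.

5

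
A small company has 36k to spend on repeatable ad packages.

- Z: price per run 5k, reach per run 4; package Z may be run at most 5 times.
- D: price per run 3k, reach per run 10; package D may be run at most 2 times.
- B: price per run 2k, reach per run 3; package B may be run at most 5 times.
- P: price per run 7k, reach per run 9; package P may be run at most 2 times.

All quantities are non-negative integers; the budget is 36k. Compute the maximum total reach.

57

This is a bounded integer knapsack.
Take 1×Z, 2×D, 5×B, and 2×P: price 35 ≤ 36, reach 1·4 + 2·10 + 5·3 + 2·9 = 57.
D has the best ratio (10/3) and is taken to its limit of 2; remaining capacity is filled optimally with the others.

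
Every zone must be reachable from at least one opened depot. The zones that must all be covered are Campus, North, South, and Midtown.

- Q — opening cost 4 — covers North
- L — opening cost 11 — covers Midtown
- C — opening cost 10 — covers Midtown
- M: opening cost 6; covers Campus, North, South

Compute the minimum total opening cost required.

This is an integer covering problem.
Choose C and M: together they cover Campus, North, South, Midtown — every zone.
Total opening cost: 10 + 6 = 16.

16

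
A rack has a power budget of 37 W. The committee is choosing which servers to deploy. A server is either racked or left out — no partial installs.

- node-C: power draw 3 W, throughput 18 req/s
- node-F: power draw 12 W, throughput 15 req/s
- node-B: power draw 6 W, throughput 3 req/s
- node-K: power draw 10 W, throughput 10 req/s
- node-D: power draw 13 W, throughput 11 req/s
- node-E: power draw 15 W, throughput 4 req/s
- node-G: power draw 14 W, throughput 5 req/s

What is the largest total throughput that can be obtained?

47

Allowing fractional choices, the relaxed optimum would be about 53.2, but servers are indivisible.
node-C + node-F + node-D: power draw 3 + 12 + 13 = 28 ≤ 37, throughput 18 + 15 + 11 = 44.
node-C + node-F + node-B + node-D: power draw 3 + 12 + 6 + 13 = 34 ≤ 37, throughput 18 + 15 + 3 + 11 = 47.
node-C + node-F + node-B + node-K: power draw 3 + 12 + 6 + 10 = 31 ≤ 37, throughput 18 + 15 + 3 + 10 = 46.
Best is node-C, node-F, node-B, and node-D with total throughput 47.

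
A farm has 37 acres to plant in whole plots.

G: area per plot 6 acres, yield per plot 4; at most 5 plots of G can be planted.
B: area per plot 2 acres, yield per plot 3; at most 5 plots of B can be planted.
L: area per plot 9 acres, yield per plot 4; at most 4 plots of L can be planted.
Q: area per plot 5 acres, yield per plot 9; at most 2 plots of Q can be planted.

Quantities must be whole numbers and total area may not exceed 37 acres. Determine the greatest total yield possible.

42

Q has the best ratio (9/5); taking only Q gives at most 2×9 = 18 (stopped by the supply cap of 2).
Mixing does better — 3×G, 4×B, and 2×Q: area 36 ≤ 37, yield 3·4 + 4·3 + 2·9 = 42.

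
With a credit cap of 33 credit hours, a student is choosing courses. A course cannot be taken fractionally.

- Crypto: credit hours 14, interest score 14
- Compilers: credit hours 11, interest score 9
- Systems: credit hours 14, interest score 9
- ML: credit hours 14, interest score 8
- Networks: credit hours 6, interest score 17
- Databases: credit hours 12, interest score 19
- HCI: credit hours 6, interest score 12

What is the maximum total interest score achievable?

50

Treat it as a binary knapsack problem.
Networks + Databases + HCI: credit hours 6 + 12 + 6 = 24 ≤ 33, interest score 17 + 19 + 12 = 48.
Crypto + Networks + Databases: credit hours 14 + 6 + 12 = 32 ≤ 33, interest score 14 + 17 + 19 = 50.
Compilers + Networks + Databases: credit hours 11 + 6 + 12 = 29 ≤ 33, interest score 9 + 17 + 19 = 45.
Best is Crypto, Networks, and Databases with total interest score 50.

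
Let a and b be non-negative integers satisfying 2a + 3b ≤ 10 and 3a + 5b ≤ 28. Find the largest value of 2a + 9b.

27

The continuous relaxation peaks at (0, 3.33) with value 30.00; rounding to a feasible lattice point costs some objective.
(a,b)=(0,3): 2·0+3·3=9≤10, 3·0+5·3=15≤28, objective 27.
(a,b)=(1,2): 2·1+3·2=8≤10, 3·1+5·2=13≤28, objective 20.
(a,b)=(0,2): 2·0+3·2=6≤10, 3·0+5·2=10≤28, objective 18.
Maximum is 27 at (a,b)=(0,3).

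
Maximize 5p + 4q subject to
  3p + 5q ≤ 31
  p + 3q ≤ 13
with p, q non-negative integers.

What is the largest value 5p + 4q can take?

The continuous relaxation peaks at (10.3, 0) with value 51.67; rounding to a feasible lattice point costs some objective.
(p,q)=(10,0): 3·10+5·0=30≤31, 1·10+3·0=10≤13, objective 50.
(p,q)=(9,0): 3·9+5·0=27≤31, 1·9+3·0=9≤13, objective 45.
The best lattice point is (10,0), giving 50.

50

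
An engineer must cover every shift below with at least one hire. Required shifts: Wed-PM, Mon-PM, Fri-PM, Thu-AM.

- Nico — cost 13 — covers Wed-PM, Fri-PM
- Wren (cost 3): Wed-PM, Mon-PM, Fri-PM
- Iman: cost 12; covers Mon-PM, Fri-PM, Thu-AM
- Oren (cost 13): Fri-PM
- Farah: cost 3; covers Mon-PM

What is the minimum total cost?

15

Choose Wren and Iman: together they cover Wed-PM, Mon-PM, Fri-PM, Thu-AM — every shift.
Total cost: 3 + 12 = 15.
No cover costs less than 15.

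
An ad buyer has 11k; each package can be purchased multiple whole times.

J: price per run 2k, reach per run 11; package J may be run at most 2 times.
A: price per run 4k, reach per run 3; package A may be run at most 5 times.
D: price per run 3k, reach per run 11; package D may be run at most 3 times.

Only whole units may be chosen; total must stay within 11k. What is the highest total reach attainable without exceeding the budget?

44

J has the best ratio (11/2); taking only J gives at most 2×11 = 22 (stopped by the supply cap of 2).
Mixing does better — 1×J and 3×D: price 11 ≤ 11, reach 1·11 + 3·11 = 44.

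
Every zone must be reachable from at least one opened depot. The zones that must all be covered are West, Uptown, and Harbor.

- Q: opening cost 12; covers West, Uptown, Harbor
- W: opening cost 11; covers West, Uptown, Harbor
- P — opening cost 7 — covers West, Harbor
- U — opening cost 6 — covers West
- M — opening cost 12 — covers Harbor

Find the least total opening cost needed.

The greedy cost-per-new-zone heuristic would pick P and W for 18, but a cheaper cover exists.
W alone covers West, Uptown, Harbor — every zone.
Total opening cost: 11.
No cover costs less than 11.

11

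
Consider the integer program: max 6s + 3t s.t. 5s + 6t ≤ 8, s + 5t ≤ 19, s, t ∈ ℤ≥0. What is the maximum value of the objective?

(s,t)=(1,0) is feasible, giving 6.
(s,t)=(0,1) is feasible, giving 3.
(s,t)=(0,0) is feasible, giving 0.
No feasible integer point exceeds 6.

6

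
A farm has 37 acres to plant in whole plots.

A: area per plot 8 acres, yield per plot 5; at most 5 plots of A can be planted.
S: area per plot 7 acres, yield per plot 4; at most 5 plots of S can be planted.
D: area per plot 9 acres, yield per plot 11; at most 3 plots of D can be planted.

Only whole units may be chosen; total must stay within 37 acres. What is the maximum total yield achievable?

38

D has the best ratio (11/9); taking only D gives at most 3×11 = 33 (stopped by the supply cap of 3).
Mixing does better — 1×A and 3×D: area 35 ≤ 37, yield 1·5 + 3·11 = 38.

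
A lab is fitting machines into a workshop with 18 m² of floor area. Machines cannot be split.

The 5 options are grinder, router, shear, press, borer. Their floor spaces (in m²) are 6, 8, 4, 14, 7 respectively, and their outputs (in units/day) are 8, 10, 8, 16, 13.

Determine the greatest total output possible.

29

Take grinder, shear, and borer: floor space 6 + 4 + 7 = 17 ≤ 18, output 8 + 8 + 13 = 29.
No other feasible combination does better.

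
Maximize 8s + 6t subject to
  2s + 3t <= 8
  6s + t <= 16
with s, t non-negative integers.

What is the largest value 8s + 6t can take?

22

(s,t)=(2,1): 2·2+3·1=7≤8, 6·2+1·1=13≤16, objective 22.
(s,t)=(1,2): 2·1+3·2=8≤8, 6·1+1·2=8≤16, objective 20.
(s,t)=(2,0): 2·2+3·0=4≤8, 6·2+1·0=12≤16, objective 16.
(s,t)=(1,1): 2·1+3·1=5≤8, 6·1+1·1=7≤16, objective 14.
The best lattice point is (2,1), giving 22.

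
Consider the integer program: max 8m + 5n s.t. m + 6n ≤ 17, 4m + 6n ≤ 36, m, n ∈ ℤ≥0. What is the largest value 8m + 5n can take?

(m,n)=(9,0): 1·9+6·0=9≤17, 4·9+6·0=36≤36, objective 72.
(m,n)=(8,0): 1·8+6·0=8≤17, 4·8+6·0=32≤36, objective 64.
The best lattice point is (9,0), giving 72.

72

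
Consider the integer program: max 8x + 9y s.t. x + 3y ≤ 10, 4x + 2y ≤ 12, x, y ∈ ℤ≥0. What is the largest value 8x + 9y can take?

Relaxing integrality, the LP optimum is 38.00 at (x,y) = (1.6, 2.8), which is not an integer point.
(x,y)=(1,3) is feasible, giving 35.
(x,y)=(2,2) is feasible, giving 34.
No feasible integer point exceeds 35.

35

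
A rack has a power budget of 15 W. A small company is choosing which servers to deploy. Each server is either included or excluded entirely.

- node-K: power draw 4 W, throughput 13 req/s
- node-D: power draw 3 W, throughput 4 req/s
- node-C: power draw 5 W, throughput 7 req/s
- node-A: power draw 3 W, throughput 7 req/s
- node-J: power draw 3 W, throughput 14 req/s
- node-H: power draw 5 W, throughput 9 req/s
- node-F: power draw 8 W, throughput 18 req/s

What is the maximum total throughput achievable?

node-K + node-J + node-F: power draw 4 + 3 + 8 = 15 ≤ 15, throughput 13 + 14 + 18 = 45.
node-K + node-C + node-A + node-J: power draw 4 + 5 + 3 + 3 = 15 ≤ 15, throughput 13 + 7 + 7 + 14 = 41.
node-K + node-A + node-J + node-H: power draw 4 + 3 + 3 + 5 = 15 ≤ 15, throughput 13 + 7 + 14 + 9 = 43.
Best is node-K, node-J, and node-F with total throughput 45.

45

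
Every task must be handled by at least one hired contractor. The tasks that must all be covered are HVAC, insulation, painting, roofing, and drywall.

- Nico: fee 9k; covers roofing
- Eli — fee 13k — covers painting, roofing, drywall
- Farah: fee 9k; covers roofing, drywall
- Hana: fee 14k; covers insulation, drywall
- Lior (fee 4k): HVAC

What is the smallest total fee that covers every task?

31

Choose Eli, Hana, and Lior: together they cover HVAC, insulation, painting, roofing, drywall — every task.
Total fee: 13 + 14 + 4 = 31.
No cover costs less than 31.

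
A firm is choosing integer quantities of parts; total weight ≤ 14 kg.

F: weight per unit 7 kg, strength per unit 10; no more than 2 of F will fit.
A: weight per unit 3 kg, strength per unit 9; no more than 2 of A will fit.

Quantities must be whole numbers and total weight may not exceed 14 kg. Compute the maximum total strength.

28

1×F and 2×A: weight 13 ≤ 14, strength 1·10 + 2·9 = 28.
2×F: weight 14 ≤ 14, strength 2·10 = 20.
Best is 28.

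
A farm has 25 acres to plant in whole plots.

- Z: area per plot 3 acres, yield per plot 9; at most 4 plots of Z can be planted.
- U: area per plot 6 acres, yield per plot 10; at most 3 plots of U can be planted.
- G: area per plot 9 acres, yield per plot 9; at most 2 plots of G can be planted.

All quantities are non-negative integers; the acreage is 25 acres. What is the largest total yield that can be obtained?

Take 4×Z and 2×U: area 24 ≤ 25, yield 4·9 + 2·10 = 56.
Z has the best ratio (9/3) and is taken to its limit of 4; remaining capacity is filled optimally with the others.

56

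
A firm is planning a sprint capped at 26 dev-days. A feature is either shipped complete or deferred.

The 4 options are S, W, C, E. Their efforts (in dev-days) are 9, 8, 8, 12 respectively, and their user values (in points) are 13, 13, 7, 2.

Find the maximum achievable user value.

Allowing fractional choices, the relaxed optimum would be about 33.2, but features are indivisible.
S + W: effort 9 + 8 = 17 ≤ 26, user value 13 + 13 = 26.
S + W + C: effort 9 + 8 + 8 = 25 ≤ 26, user value 13 + 13 + 7 = 33.
W + C: effort 8 + 8 = 16 ≤ 26, user value 13 + 7 = 20.
Best is S, W, and C with total user value 33.

33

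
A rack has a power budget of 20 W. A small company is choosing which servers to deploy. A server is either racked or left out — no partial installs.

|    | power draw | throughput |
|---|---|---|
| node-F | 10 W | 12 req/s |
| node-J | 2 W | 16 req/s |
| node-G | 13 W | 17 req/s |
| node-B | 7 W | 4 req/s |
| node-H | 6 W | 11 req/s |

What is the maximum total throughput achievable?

39

Allowing fractional choices, the relaxed optimum would be about 42.7, but servers are indivisible.
node-J + node-G: power draw 2 + 13 = 15 ≤ 20, throughput 16 + 17 = 33.
node-F + node-J + node-H: power draw 10 + 2 + 6 = 18 ≤ 20, throughput 12 + 16 + 11 = 39.
node-F + node-J + node-B: power draw 10 + 2 + 7 = 19 ≤ 20, throughput 12 + 16 + 4 = 32.
Best is node-F, node-J, and node-H with total throughput 39.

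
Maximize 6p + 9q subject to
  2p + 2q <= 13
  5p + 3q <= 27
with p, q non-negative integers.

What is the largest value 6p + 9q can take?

The continuous relaxation peaks at (0, 6.5) with value 58.50; rounding to a feasible lattice point costs some objective.
(p,q)=(0,6): 2·0+2·6=12≤13, 5·0+3·6=18≤27, objective 54.
(p,q)=(1,5): 2·1+2·5=12≤13, 5·1+3·5=20≤27, objective 51.
The best lattice point is (0,6), giving 54.

54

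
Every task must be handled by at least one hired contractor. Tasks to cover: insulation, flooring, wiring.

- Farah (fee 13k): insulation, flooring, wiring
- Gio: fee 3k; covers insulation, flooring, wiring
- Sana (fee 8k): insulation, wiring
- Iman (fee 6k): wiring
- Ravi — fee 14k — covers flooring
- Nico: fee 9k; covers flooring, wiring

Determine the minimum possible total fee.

3

Gio alone covers insulation, flooring, wiring — every task.
Total fee: 3.
No cover costs less than 3.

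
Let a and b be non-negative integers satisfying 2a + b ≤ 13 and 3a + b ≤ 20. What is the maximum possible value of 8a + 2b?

(a,b)=(6,1): 2·6+1·1=13≤13, 3·6+1·1=19≤20, objective 50.
(a,b)=(6,0): 2·6+1·0=12≤13, 3·6+1·0=18≤20, objective 48.
(a,b)=(5,2): 2·5+1·2=12≤13, 3·5+1·2=17≤20, objective 44.
No feasible integer point exceeds 50.

50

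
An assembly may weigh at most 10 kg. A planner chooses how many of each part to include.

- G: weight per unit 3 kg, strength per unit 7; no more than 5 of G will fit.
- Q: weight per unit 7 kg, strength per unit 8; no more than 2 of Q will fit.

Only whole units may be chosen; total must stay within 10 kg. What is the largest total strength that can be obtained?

3×G: weight 9 ≤ 10, strength 3·7 = 21.
1×G and 1×Q: weight 10 ≤ 10, strength 1·7 + 1·8 = 15.
Best is 21.

21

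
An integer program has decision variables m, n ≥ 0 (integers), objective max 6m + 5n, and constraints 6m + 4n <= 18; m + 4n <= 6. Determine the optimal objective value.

(m,n)=(3,0) is feasible, giving 18.
(m,n)=(2,1) is feasible, giving 17.
(m,n)=(2,0) is feasible, giving 12.
No feasible integer point exceeds 18.

18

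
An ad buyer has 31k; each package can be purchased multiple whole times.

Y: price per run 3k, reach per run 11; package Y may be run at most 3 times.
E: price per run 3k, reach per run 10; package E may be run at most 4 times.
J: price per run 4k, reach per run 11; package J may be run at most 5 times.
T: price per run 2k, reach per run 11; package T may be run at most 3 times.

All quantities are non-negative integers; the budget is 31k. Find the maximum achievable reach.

117

T has the best ratio (11/2); taking only T gives at most 3×11 = 33 (stopped by the supply cap of 3).
Mixing does better — 3×Y, 4×E, 1×J, and 3×T: price 31 ≤ 31, reach 3·11 + 4·10 + 1·11 + 3·11 = 117.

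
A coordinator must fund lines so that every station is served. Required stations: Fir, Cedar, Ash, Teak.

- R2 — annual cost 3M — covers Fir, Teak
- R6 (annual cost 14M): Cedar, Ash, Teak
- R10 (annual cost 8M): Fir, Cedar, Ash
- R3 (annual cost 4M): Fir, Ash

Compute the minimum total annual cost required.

This is an integer covering problem.
Choose R2 and R10: together they cover Fir, Cedar, Ash, Teak — every station.
Total annual cost: 3 + 8 = 11.

11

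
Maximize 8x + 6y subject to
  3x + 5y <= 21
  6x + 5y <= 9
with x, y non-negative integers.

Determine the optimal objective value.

The continuous relaxation peaks at (1.5, 0) with value 12.00; rounding to a feasible lattice point costs some objective.
(x,y)=(1,0) is feasible, giving 8.
(x,y)=(0,1) is feasible, giving 6.
Maximum is 8 at (x,y)=(1,0).

8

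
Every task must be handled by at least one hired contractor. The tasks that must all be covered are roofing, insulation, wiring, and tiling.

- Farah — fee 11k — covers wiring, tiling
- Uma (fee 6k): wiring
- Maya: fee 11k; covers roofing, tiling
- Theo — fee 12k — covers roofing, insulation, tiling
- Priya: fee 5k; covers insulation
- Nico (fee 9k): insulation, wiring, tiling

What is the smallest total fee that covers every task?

This is a weighted set-cover instance.
The greedy cost-per-new-task heuristic would pick Nico and Maya for 20, but a cheaper cover exists.
Choose Uma and Theo: together they cover roofing, insulation, wiring, tiling — every task.
Total fee: 6 + 12 = 18.
No cover costs less than 18.

18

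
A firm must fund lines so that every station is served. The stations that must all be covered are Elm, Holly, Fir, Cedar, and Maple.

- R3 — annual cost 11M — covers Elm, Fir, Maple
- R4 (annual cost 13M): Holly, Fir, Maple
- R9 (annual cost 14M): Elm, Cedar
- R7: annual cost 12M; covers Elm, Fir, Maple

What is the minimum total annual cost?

Choose R4 and R9: together they cover Elm, Holly, Fir, Cedar, Maple — every station.
Total annual cost: 13 + 14 = 27.

27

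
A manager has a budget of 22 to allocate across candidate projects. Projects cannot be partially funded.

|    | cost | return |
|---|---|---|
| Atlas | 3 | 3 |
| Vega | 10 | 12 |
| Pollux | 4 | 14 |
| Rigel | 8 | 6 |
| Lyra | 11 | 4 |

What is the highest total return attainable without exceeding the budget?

Vega + Pollux + Rigel: cost 10 + 4 + 8 = 22 ≤ 22, return 12 + 14 + 6 = 32.
Atlas + Vega + Pollux: cost 3 + 10 + 4 = 17 ≤ 22, return 3 + 12 + 14 = 29.
Vega + Pollux: cost 10 + 4 = 14 ≤ 22, return 12 + 14 = 26.
Best is Vega, Pollux, and Rigel with total return 32.

32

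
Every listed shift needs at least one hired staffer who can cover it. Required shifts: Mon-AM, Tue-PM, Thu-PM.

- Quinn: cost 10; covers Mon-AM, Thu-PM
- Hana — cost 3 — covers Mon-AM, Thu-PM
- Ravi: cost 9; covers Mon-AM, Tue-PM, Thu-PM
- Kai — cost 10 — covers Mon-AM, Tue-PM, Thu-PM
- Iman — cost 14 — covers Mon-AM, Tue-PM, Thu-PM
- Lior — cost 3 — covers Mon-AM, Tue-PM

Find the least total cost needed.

6

Choose Hana and Lior: together they cover Mon-AM, Tue-PM, Thu-PM — every shift.
Total cost: 3 + 3 = 6.
No cover costs less than 6.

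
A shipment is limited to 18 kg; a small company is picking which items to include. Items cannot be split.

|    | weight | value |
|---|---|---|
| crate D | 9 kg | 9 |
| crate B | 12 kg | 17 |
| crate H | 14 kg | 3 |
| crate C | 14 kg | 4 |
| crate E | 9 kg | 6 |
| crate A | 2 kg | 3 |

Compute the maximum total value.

Allowing fractional choices, the relaxed optimum would be about 24.0, but items are indivisible.
crate B + crate A: weight 12 + 2 = 14 ≤ 18, value 17 + 3 = 20.
crate B: weight 12 ≤ 18, value 17.
crate D + crate E: weight 9 + 9 = 18 ≤ 18, value 9 + 6 = 15.
Best is crate B and crate A with total value 20.

20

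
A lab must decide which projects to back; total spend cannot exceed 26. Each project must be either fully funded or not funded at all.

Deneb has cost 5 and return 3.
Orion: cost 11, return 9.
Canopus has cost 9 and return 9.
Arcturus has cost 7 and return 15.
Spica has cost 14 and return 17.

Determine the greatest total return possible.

35

Allowing fractional choices, the relaxed optimum would be about 37.0, but projects are indivisible.
Arcturus + Spica: cost 7 + 14 = 21 ≤ 26, return 15 + 17 = 32.
Deneb + Canopus + Arcturus: cost 5 + 9 + 7 = 21 ≤ 26, return 3 + 9 + 15 = 27.
Deneb + Arcturus + Spica: cost 5 + 7 + 14 = 26 ≤ 26, return 3 + 15 + 17 = 35.
Best is Deneb, Arcturus, and Spica with total return 35.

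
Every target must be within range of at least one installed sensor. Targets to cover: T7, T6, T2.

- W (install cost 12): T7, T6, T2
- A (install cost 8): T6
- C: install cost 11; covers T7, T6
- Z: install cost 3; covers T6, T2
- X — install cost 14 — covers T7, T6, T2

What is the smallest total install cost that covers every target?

12

The greedy cost-per-new-target heuristic would pick Z and C for 14, but a cheaper cover exists.
W alone covers T7, T6, T2 — every target.
Total install cost: 12.
No cover costs less than 12.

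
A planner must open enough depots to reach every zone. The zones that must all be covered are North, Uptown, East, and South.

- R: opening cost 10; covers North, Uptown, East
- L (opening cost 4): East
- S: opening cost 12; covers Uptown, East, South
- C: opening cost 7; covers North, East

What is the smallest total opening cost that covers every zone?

19

The greedy cost-per-new-zone heuristic would pick R and S for 22, but a cheaper cover exists.
Choose S and C: together they cover North, Uptown, East, South — every zone.
Total opening cost: 12 + 7 = 19.
No cover costs less than 19.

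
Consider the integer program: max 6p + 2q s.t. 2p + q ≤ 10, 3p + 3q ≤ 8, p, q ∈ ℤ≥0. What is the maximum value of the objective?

12

Relaxing integrality, the LP optimum is 16.00 at (p,q) = (2.67, 0), which is not an integer point.
(p,q)=(2,0): 2·2+1·0=4≤10, 3·2+3·0=6≤8, objective 12.
(p,q)=(1,1): 2·1+1·1=3≤10, 3·1+3·1=6≤8, objective 8.
(p,q)=(1,0): 2·1+1·0=2≤10, 3·1+3·0=3≤8, objective 6.
No feasible integer point exceeds 12.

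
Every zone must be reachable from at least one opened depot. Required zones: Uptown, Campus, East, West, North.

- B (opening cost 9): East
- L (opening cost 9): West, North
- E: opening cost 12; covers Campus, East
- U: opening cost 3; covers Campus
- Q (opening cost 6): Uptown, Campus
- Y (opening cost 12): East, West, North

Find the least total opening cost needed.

The greedy cost-per-new-zone heuristic would pick U, Y, and Q for 21, but a cheaper cover exists.
Choose Q and Y: together they cover Uptown, Campus, East, West, North — every zone.
Total opening cost: 6 + 12 = 18.
No cover costs less than 18.

18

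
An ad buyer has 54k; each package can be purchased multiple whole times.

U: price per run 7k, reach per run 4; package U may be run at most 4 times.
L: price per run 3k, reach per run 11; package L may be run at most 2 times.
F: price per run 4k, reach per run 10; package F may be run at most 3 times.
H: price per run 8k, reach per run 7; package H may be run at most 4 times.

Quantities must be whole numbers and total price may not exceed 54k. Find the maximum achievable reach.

L has the best ratio (11/3); taking only L gives at most 2×11 = 22 (stopped by the supply cap of 2).
Mixing does better — 2×L, 3×F, and 4×H: price 50 ≤ 54, reach 2·11 + 3·10 + 4·7 = 80.

80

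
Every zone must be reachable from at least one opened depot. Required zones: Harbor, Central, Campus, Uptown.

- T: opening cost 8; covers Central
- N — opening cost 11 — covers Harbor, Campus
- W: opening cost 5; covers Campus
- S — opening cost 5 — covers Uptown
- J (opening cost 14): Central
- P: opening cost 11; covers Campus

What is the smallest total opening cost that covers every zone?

24

The greedy cost-per-new-zone heuristic would pick W, S, T, and N for 29, but a cheaper cover exists.
Choose T, N, and S: together they cover Harbor, Central, Campus, Uptown — every zone.
Total opening cost: 8 + 11 + 5 = 24.
No cover costs less than 24.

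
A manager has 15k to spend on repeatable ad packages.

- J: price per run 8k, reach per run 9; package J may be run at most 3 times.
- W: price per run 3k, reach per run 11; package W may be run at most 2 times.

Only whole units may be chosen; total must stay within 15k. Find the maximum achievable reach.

31

1×J and 2×W: price 14 ≤ 15, reach 1·9 + 2·11 = 31.
2×W: price 6 ≤ 15, reach 2·11 = 22.
Best is 31.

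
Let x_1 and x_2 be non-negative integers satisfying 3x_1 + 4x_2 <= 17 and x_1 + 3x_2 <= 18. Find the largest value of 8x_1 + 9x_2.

(x_1,x_2)=(3,2) is feasible, giving 42.
(x_1,x_2)=(4,1) is feasible, giving 41.
(x_1,x_2)=(5,0) is feasible, giving 40.
(x_1,x_2)=(2,2) is feasible, giving 34.
Maximum is 42 at (x_1,x_2)=(3,2).

42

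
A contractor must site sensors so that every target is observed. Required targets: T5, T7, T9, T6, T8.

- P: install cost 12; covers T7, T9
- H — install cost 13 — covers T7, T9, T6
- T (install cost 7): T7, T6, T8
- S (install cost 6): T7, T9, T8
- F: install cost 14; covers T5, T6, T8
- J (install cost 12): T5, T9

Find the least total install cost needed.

This is a weighted set-cover instance.
The greedy cost-per-new-target heuristic would pick S, T, and J for 25, but a cheaper cover exists.
Choose T and J: together they cover T5, T7, T9, T6, T8 — every target.
Total install cost: 7 + 12 = 19.
No cover costs less than 19.

19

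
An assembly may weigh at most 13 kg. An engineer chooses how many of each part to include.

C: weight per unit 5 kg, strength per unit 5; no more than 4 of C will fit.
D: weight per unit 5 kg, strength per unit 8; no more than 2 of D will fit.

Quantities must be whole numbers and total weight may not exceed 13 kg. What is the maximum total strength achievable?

2×D: weight 10 ≤ 13, strength 2·8 = 16.
1×C and 1×D: weight 10 ≤ 13, strength 1·5 + 1·8 = 13.
Best is 16.

16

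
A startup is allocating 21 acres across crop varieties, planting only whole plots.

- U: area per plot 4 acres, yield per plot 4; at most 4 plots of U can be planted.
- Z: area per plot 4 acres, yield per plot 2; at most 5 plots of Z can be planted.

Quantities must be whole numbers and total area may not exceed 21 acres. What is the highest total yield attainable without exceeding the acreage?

18

U has the best ratio (4/4); taking only U gives at most 4×4 = 16 (stopped by the supply cap of 4).
Mixing does better — 4×U and 1×Z: area 20 ≤ 21, yield 4·4 + 1·2 = 18.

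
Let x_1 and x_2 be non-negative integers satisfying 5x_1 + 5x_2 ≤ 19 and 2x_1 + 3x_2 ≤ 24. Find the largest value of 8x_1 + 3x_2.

24

(x_1,x_2)=(3,0): 5·3+5·0=15≤19, 2·3+3·0=6≤24, objective 24.
(x_1,x_2)=(2,1): 5·2+5·1=15≤19, 2·2+3·1=7≤24, objective 19.
(x_1,x_2)=(2,0): 5·2+5·0=10≤19, 2·2+3·0=4≤24, objective 16.
Maximum is 24 at (x_1,x_2)=(3,0).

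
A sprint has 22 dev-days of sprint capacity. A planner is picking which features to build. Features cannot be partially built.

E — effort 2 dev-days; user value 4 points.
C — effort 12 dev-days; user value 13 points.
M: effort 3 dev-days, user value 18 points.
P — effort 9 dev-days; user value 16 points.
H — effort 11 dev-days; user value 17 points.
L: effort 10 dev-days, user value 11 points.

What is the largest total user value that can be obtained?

Take M, P, and L: effort 3 + 9 + 10 = 22 ≤ 22, user value 18 + 16 + 11 = 45.
No other feasible combination does better.

45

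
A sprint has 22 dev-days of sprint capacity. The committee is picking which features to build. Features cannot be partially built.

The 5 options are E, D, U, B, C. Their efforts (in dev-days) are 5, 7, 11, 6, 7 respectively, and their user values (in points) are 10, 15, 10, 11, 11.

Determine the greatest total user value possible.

37

Allowing fractional choices, the relaxed optimum would be about 42.3, but features are indivisible.
D + B + C: effort 7 + 6 + 7 = 20 ≤ 22, user value 15 + 11 + 11 = 37.
E + D + B: effort 5 + 7 + 6 = 18 ≤ 22, user value 10 + 15 + 11 = 36.
Best is D, B, and C with total user value 37.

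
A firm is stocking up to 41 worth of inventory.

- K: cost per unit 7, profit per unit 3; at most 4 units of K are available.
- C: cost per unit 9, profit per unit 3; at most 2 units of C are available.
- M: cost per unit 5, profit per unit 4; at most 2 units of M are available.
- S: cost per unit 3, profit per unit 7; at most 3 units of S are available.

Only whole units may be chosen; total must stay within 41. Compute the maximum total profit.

2×C, 2×M, and 3×S: cost 37 ≤ 41, profit 2·3 + 2·4 + 3·7 = 35.
3×K, 2×M, and 3×S: cost 40 ≤ 41, profit 3·3 + 2·4 + 3·7 = 38.
Best is 38.

38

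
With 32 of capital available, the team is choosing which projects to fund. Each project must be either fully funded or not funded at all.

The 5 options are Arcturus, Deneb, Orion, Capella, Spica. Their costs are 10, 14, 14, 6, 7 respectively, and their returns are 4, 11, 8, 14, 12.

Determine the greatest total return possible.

37

Take Deneb, Capella, and Spica: cost 14 + 6 + 7 = 27 ≤ 32, return 11 + 14 + 12 = 37.
No other feasible combination does better.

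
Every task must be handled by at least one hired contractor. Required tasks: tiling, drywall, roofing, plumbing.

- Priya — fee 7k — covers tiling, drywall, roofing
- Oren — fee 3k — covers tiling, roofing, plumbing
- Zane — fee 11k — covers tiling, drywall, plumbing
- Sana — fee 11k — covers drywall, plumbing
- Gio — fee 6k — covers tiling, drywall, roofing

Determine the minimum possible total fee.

Choose Oren and Gio: together they cover tiling, drywall, roofing, plumbing — every task.
Total fee: 3 + 6 = 9.
No cover costs less than 9.

9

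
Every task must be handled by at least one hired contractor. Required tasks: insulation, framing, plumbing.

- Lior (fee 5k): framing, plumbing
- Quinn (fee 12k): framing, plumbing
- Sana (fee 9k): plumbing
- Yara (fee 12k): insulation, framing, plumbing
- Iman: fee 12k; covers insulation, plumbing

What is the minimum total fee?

Yara alone covers insulation, framing, plumbing — every task.
Total fee: 12.

12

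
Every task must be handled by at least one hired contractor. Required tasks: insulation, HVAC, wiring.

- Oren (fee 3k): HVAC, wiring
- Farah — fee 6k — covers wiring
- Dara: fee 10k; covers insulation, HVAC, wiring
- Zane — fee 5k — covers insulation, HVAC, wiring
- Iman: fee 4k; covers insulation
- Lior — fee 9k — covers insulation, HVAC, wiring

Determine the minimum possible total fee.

5

The greedy cost-per-new-task heuristic would pick Oren and Iman for 7, but a cheaper cover exists.
Zane alone covers insulation, HVAC, wiring — every task.
Total fee: 5.
No cover costs less than 5.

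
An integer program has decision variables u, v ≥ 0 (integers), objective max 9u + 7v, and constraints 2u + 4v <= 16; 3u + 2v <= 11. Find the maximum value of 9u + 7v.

(u,v)=(3,1): 2·3+4·1=10≤16, 3·3+2·1=11≤11, objective 34.
(u,v)=(2,2): 2·2+4·2=12≤16, 3·2+2·2=10≤11, objective 32.
(u,v)=(1,3): 2·1+4·3=14≤16, 3·1+2·3=9≤11, objective 30.
Maximum is 34 at (u,v)=(3,1).

34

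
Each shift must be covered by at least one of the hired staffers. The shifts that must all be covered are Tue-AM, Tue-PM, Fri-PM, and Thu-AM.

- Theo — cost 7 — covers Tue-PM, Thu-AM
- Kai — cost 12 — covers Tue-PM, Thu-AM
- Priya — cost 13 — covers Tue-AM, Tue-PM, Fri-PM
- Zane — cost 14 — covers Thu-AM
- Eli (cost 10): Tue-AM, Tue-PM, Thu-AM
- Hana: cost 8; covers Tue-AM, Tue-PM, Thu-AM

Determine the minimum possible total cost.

20

The greedy cost-per-new-shift heuristic would pick Hana and Priya for 21, but a cheaper cover exists.
Choose Theo and Priya: together they cover Tue-AM, Tue-PM, Fri-PM, Thu-AM — every shift.
Total cost: 7 + 13 = 20.
No cover costs less than 20.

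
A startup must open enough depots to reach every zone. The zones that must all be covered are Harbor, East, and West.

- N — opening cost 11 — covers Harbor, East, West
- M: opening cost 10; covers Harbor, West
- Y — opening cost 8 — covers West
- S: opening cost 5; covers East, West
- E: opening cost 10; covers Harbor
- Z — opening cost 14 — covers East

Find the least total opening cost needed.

This is a weighted set-cover instance.
The greedy cost-per-new-zone heuristic would pick S and M for 15, but a cheaper cover exists.
N alone covers Harbor, East, West — every zone.
Total opening cost: 11.
No cover costs less than 11.

11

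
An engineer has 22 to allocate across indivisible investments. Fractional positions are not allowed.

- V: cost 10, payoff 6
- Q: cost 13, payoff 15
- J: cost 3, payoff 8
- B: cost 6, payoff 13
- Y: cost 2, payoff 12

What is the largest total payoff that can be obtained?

This is an integer program with binary decision variables.
Allowing fractional choices, the relaxed optimum would be about 45.7, but investments are indivisible.
V + J + B + Y: cost 10 + 3 + 6 + 2 = 21 ≤ 22, payoff 6 + 8 + 13 + 12 = 39.
Q + B + Y: cost 13 + 6 + 2 = 21 ≤ 22, payoff 15 + 13 + 12 = 40.
Q + J + B: cost 13 + 3 + 6 = 22 ≤ 22, payoff 15 + 8 + 13 = 36.
Best is Q, B, and Y with total payoff 40.

40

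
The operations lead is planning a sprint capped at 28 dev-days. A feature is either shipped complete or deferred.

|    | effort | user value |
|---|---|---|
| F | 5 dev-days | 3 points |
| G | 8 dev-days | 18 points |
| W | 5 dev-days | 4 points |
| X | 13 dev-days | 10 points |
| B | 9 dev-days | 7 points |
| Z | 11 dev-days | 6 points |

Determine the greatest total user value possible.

Allowing fractional choices, the relaxed optimum would be about 33.6, but features are indivisible.
F + G + W + B: effort 5 + 8 + 5 + 9 = 27 ≤ 28, user value 3 + 18 + 4 + 7 = 32.
G + W + X: effort 8 + 5 + 13 = 26 ≤ 28, user value 18 + 4 + 10 = 32.
The maximum user value is 32; one optimal choice is G, W, and X.

32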